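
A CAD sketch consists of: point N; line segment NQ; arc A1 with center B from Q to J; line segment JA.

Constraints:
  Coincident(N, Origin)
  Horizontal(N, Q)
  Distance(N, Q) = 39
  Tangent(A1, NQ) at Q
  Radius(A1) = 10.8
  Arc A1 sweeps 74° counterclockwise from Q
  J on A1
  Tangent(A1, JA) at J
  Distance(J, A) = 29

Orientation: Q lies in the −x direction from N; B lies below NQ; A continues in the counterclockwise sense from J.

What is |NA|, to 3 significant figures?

67.6

On A1, Q sits at bearing 90° from B; a 74° counterclockwise sweep puts J at bearing 164°, so J = B + 10.8·(cos 164°, sin 164°) = (-49.4, -7.82). Since A1 is tangent to JA there, BJ ⟂ JA, so JA runs along (−sin 164°, cos 164°); with |JA| = 29.0, A = (-57.4, -35.7). Then |NA| = |A − N| = 67.6.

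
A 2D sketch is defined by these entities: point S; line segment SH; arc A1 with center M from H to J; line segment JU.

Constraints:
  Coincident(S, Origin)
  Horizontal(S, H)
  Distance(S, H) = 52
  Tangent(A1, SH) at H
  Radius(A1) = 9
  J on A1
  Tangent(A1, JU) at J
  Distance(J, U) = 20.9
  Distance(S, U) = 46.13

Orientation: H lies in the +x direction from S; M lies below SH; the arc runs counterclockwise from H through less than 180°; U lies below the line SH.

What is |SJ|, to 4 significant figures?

43.83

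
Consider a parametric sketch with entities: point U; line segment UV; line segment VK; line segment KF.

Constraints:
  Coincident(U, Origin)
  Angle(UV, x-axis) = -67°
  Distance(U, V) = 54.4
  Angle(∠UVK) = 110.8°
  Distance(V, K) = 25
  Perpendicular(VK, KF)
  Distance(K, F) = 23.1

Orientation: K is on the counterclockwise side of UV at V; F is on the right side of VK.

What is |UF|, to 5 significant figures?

86.217

∠UVK = 110.8°, so VK runs at -67.0° + (180° − 110.8°) = 2.2000° from the x-axis; with |VK| = 25.0, K = V + 25.0·(cos 2.2000°, sin 2.2000°) = (46.237, -49.116). VK is perpendicular to KF; with |KF| = 23.1 on the right of VK, F = K + 23.1·(0.038388, -0.99926) = (47.124, -72.199). Then |UF| = |F − U| = 86.217.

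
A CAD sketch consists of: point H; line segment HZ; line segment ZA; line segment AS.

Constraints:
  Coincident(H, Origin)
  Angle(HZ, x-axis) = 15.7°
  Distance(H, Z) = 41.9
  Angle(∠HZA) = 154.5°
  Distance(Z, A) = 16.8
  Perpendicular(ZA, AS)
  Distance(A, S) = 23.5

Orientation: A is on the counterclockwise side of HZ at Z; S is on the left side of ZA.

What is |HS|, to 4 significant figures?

54.89

H is at the origin; HZ runs at 15.7° with length 41.9, so Z = 41.9·(cos 15.7°, sin 15.7°) = (40.34, 11.34). ∠HZA = 154.5°, so ZA runs at 15.7° + (180° − 154.5°) = 41.20° from the x-axis; with |ZA| = 16.8, A = Z + 16.8·(cos 41.20°, sin 41.20°) = (52.98, 22.40). ZA ⟂ AS; with |AS| = 23.5 on the left of ZA, S = A + 23.5·(-0.6587, 0.7524) = (37.50, 40.09). Then |HS| = |S − H| = 54.89.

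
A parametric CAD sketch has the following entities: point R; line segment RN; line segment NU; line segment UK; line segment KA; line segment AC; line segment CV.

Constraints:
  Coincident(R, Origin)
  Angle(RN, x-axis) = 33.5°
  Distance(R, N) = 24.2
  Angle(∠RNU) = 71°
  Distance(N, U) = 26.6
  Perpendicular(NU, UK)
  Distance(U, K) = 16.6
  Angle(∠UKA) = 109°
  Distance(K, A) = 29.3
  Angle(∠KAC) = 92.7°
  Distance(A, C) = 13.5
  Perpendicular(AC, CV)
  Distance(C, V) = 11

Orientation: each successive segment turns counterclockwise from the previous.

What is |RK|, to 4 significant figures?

19.75

R is at the origin; RN runs at 33.5° with length 24.2, so N = (20.18, 13.36). ∠RNU = 71.0° gives NU at 142.5° from the x-axis; with |NU| = 26.6, U = (-0.9232, 29.55). NU is perpendicular to UK, so UK runs at -127.5°; with |UK| = 16.6, K = (-11.03, 16.38). Then |RK| = |K − R| = 19.75.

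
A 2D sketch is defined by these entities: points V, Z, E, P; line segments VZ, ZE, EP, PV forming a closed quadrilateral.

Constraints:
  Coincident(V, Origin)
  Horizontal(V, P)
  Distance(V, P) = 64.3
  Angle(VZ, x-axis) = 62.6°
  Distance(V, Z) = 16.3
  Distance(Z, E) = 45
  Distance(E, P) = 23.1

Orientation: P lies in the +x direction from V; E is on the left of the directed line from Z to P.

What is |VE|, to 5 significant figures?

55.785

Checks: |ZE| = 45.00 ✓; |EP| = 23.10 ✓.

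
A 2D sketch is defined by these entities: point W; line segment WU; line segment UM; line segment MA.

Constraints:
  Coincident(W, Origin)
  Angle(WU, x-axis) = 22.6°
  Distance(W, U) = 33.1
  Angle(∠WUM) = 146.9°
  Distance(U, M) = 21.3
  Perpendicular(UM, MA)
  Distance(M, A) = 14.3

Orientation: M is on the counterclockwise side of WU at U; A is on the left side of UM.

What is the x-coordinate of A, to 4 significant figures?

30.75

∠WUM = 146.9°, so UM runs at 22.6° + (180° − 146.9°) = 55.70° from the x-axis; with |UM| = 21.3, M = U + 21.3·(cos 55.70°, sin 55.70°) = (42.56, 30.32). The perpendicularity gives MA at right angles to UM; with |MA| = 14.3 on the left of UM, A = M + 14.3·(-0.8261, 0.5635) = (30.75, 38.37). So A.x = 30.75.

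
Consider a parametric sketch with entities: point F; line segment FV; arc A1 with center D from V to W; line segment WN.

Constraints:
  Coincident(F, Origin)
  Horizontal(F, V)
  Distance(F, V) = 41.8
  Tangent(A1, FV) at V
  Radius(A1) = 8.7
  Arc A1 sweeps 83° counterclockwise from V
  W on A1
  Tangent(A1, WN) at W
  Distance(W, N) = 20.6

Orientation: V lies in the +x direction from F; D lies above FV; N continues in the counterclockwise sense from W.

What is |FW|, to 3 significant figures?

51.0

F is at the origin; F and V share the same y with |FV| = 41.8 and V on the +x side, so V = (41.8, 0.00). A1 meets FV tangentially, so DV is at right angles to FV, so D = V + (0, 8.7) = (41.8, 8.70). On A1, V sits at bearing -90° from D; an 83° counterclockwise sweep puts W at bearing -7°, so W = D + 8.7·(cos -7°, sin -7°) = (50.4, 7.64). Then |FW| = |W − F| = 51.0.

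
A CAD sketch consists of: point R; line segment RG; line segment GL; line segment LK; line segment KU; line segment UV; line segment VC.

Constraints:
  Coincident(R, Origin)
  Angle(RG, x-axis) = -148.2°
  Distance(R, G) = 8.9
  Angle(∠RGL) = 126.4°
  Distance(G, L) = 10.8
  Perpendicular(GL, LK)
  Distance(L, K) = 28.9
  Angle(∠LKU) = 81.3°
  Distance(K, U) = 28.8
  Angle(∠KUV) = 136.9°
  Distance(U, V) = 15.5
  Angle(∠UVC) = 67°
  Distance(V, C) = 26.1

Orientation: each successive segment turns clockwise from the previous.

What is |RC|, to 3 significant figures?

3.61

R is at the origin; RG runs at -148.2° with length 8.9, so G = (-7.56, -4.69). ∠RGL = 126.4° gives GL at 158° from the x-axis; with |GL| = 10.8, L = (-17.6, -0.679). GL is perpendicular to LK, so LK runs at 68.2°; with |LK| = 28.9, K = (-6.86, 26.2). ∠LKU = 81.3° gives KU at -30.5° from the x-axis; with |KU| = 28.8, U = (18.0, 11.5). ∠KUV = 136.9° gives UV at -73.6° from the x-axis; with |UV| = 15.5, V = (22.3, -3.33). ∠UVC = 67.0° gives VC at 173° from the x-axis; with |VC| = 26.1, C = (-3.59, -0.333). Then |RC| = |C − R| = 3.61.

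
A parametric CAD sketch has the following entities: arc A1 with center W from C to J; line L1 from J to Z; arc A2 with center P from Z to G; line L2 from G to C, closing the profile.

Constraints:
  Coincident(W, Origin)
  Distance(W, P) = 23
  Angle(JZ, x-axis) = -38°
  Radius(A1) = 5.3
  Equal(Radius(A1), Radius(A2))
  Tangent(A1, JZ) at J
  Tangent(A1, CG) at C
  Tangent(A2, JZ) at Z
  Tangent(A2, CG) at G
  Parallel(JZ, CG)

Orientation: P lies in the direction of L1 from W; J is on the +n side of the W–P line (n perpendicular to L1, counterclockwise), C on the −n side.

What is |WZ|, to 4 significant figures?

23.60

The slot axis is L1's direction at -38.0°, so u = (cos -38.0°, sin -38.0°) = (0.7880, -0.6157) and n = (−sin -38.0°, cos -38.0°) = (0.6157, 0.7880). W is at the origin and P lies 23.0 along u from W, so P = 23.0·u = (18.12, -14.16). Tangency of A1 to both parallel lines with radius 5.3 puts J and C at W ± 5.3·n: J = (3.263, 4.176), C = (-3.263, -4.176). Equal radii place Z and G the same way about P: Z = P + 5.3·n = (21.39, -9.984), G = P − 5.3·n = (14.86, -18.34). Then |WZ| = |Z − W| = 23.60.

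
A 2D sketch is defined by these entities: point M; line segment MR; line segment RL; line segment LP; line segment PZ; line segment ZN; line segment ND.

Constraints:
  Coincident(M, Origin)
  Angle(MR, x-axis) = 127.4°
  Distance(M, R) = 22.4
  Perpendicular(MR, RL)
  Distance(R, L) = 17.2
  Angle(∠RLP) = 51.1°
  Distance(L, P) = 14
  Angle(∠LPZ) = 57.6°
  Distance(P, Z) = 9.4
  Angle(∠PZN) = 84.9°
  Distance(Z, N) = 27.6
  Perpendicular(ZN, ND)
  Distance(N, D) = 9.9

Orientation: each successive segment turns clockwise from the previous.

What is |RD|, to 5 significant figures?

34.927

∠PZN = 84.9° gives ZN at 51.000° from the x-axis; with |ZN| = 27.6, N = (9.2594, 40.939). The perpendicularity gives ND at right angles to ZN, so ND runs at -39.000°; with |ND| = 9.9, D = (16.953, 34.708). Then |RD| = |D − R| = 34.927.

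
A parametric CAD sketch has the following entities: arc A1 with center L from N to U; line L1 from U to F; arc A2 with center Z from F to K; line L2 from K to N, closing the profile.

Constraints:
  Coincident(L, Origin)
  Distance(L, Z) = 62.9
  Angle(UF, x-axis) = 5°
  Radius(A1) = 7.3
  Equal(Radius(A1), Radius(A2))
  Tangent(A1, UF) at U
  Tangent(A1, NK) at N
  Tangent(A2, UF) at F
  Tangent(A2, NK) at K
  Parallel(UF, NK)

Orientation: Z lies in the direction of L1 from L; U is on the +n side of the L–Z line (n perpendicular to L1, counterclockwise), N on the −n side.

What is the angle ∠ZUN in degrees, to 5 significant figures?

83.380°

L is at the origin and Z lies 62.9 along u from L, so Z = 62.9·u = (62.661, 5.4821). Tangency of A1 to both parallel lines with radius 7.3 puts U and N at L ± 7.3·n: U = (-0.63624, 7.2722), N = (0.63624, -7.2722). Then cos ∠ZUN = UZ·UN / (|UZ||UN|), giving 83.380°.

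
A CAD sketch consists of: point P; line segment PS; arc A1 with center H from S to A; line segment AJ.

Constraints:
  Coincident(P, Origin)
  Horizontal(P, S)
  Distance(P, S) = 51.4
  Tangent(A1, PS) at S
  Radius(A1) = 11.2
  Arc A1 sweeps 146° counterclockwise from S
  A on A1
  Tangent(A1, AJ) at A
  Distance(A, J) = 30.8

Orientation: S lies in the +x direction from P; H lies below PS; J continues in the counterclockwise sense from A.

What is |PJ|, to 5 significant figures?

80.102

P is at the origin; P and S share the same y with |PS| = 51.4 and S on the +x side, so S = (51.400, 0.0000). A1 meets PS tangentially, so HS is at right angles to PS, so H = S + (0, -11.2) = (51.400, -11.200). On A1, S sits at bearing 90° from H; a 146° counterclockwise sweep puts A at bearing 236°, so A = H + 11.2·(cos 236°, sin 236°) = (45.137, -20.485). Since A1 is tangent to AJ there, HA ⟂ AJ, so AJ runs along (−sin 236°, cos 236°); with |AJ| = 30.8, J = (70.671, -37.708). Then |PJ| = |J − P| = 80.102.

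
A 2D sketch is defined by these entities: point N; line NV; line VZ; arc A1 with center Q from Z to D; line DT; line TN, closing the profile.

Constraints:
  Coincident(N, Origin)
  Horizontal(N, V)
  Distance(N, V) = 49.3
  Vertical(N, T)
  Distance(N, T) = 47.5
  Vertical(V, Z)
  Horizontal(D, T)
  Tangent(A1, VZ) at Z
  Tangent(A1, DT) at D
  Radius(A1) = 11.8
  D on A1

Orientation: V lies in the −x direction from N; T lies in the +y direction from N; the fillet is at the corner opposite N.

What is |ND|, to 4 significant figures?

60.52

The virtual corner opposite N is at (-49.30, 47.50). The tangent condition forces QZ to be normal to VZ and A1 meets DT tangentially, so QD is at right angles to DT, with radius 11.8, so the center Q sits 11.8 in from both sides at Q = (-37.50, 35.70). That places the tangent points at Z = (-49.30, 35.70) on VZ and D = (-37.50, 47.50) on DT. Then |ND| = |D − N| = 60.52.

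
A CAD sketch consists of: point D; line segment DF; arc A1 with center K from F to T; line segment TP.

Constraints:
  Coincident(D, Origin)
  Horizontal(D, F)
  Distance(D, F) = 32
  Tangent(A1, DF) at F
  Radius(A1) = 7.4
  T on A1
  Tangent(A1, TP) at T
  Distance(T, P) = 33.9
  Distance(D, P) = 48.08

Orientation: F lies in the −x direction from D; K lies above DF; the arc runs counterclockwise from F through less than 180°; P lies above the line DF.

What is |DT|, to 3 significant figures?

25.7

D is at the origin; D and F share the same y with |DF| = 32.0 and F on the −x side, so F = (-32.0, 0.00). A1 meets DF tangentially, so KF is at right angles to DF, so K = F + (0, 7.4) = (-32.0, 7.40). Since KT ⟂ TP (tangency), |KP| = √(7.4² + 33.9²) = 34.7 regardless of where T sits on A1. So P lies on both circle(D, 48.08) and circle(K, 34.7); the above-DF intersection is P = (-24.6, 41.3). T is the foot of the tangent from P: T = (-24.6, 7.40).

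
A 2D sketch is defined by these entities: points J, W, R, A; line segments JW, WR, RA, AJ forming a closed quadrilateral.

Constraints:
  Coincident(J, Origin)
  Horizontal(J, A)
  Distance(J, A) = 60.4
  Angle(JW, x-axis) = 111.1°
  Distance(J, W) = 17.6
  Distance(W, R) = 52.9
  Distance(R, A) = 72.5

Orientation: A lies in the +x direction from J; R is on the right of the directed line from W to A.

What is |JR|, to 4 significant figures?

36.40

Checks: |WR| = 52.90 ✓; |RA| = 72.50 ✓.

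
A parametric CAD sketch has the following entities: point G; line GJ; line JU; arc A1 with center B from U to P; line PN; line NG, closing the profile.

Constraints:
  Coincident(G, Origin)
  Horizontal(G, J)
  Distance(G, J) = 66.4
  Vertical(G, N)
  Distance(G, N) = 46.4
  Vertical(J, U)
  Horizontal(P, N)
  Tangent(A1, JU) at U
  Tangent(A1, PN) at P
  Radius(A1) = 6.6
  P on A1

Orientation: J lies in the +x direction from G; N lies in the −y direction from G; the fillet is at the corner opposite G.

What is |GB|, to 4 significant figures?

71.83

G and N share the same x with |GN| = 46.4 and N on the −y side, so N = (0.000, -46.40). The virtual corner opposite G is at (66.40, -46.40). Tangency of A1 to JU means the radius BU is perpendicular to JU and A1 meets PN tangentially, so BP is at right angles to PN, with radius 6.6, so the center B sits 6.6 in from both sides at B = (59.80, -39.80). Then |GB| = |B − G| = 71.83.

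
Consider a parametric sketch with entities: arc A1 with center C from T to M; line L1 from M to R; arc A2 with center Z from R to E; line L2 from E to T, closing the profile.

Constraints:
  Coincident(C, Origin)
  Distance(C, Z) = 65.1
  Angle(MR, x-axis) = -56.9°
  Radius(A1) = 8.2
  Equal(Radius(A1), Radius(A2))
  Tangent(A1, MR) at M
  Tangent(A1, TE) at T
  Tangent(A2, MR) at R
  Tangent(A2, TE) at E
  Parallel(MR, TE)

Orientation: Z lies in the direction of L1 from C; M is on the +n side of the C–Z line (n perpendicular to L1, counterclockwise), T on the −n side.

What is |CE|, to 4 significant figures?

65.61

Tangency of A1 to both parallel lines with radius 8.2 puts M and T at C ± 8.2·n: M = (6.869, 4.478), T = (-6.869, -4.478). Equal radii place R and E the same way about Z: R = Z + 8.2·n = (42.42, -50.06), E = Z − 8.2·n = (28.68, -59.01). Then |CE| = |E − C| = 65.61.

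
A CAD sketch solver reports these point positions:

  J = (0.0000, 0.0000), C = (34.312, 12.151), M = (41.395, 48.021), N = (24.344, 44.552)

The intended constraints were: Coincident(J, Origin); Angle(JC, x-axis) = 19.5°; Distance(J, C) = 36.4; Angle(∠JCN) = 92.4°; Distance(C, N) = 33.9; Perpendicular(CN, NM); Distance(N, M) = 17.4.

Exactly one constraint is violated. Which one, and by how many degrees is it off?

Perpendicular(CN, NM) — off by 5.60°.

J = (0.00, 0.00) ✓; JC at 19.50° ✓; |JC| = 36.40 ✓; ∠JCN = 92.40° ✓; |CN| = 33.90 ✓; ∠(CN, NM) = 95.60° ✗; |NM| = 17.40 ✓.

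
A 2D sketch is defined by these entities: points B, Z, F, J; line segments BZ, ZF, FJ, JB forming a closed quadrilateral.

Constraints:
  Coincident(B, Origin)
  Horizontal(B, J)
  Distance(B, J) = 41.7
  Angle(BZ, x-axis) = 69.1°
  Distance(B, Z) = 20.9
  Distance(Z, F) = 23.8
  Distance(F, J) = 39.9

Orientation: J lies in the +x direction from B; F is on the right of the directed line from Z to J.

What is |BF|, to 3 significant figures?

4.13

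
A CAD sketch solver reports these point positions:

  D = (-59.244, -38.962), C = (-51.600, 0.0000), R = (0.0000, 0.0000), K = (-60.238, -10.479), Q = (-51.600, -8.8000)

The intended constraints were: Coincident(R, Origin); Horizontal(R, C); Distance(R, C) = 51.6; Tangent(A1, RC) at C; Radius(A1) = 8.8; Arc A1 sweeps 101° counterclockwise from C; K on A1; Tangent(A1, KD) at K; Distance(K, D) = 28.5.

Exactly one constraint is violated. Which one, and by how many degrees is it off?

Tangent(A1, KD) at K — off by 9.00°.

R = (0.00, 0.00) ✓; R.y = 0.00, C.y = 0.00 ✓; |RC| = 51.60 ✓; ∠(QC, CR) = 90.00° ✓; |QC| = 8.800 ✓; bearing(Q→K) − bearing(Q→C) = 101.0° ✓; |QK| = 8.800 ✓; ∠(QK, KD) = 99.00° ✗; |KD| = 28.50 ✓.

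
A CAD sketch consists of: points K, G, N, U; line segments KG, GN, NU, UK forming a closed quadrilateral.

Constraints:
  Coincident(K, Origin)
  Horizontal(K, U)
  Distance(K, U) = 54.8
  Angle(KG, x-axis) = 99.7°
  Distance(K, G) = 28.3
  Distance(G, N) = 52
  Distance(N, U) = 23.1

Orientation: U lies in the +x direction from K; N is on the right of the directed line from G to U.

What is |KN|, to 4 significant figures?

33.96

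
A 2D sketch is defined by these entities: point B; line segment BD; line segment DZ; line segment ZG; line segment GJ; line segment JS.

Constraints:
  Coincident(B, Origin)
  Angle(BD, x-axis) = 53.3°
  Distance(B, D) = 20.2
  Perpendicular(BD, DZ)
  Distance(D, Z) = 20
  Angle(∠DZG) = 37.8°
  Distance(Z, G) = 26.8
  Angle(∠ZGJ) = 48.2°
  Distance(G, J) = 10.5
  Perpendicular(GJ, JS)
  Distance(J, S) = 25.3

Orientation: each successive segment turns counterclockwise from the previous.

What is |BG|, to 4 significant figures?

3.953

B is at the origin; BD runs at 53.3° with length 20.2, so D = (12.07, 16.20). BD ⟂ DZ, so DZ runs at 143.3°; with |DZ| = 20.0, Z = (-3.963, 28.15). ∠DZG = 37.8° gives ZG at -74.50° from the x-axis; with |ZG| = 26.8, G = (3.199, 2.323). Then |BG| = |G − B| = 3.953.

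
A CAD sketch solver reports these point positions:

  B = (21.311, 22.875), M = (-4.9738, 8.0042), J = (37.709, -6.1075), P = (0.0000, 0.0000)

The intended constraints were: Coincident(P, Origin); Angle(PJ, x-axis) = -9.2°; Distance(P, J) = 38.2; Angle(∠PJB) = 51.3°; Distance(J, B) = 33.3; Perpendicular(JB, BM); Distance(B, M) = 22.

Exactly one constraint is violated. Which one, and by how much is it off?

Distance(B, M) = 22 — off by 8.20.

P = (0.00, 0.00) ✓; PJ at -9.200° ✓; |PJ| = 38.20 ✓; ∠PJB = 51.30° ✓; |JB| = 33.30 ✓; ∠(JB, BM) = 90.00° ✓; |BM| = 30.20 ✗.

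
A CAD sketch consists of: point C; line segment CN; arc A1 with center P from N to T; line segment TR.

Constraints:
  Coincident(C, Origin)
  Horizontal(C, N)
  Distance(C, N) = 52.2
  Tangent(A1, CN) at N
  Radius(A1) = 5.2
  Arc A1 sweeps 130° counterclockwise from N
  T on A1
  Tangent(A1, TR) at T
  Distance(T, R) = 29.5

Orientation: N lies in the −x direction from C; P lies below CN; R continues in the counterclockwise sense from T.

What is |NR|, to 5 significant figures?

34.556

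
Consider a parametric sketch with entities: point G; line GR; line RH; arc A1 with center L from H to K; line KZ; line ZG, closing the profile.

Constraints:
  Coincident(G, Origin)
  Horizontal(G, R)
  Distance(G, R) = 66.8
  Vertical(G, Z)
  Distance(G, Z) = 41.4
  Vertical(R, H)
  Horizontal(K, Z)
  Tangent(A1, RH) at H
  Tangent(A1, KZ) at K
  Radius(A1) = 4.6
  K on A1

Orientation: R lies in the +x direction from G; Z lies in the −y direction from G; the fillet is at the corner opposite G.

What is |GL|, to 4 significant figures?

72.27

GZ is vertical with |GZ| = 41.4 and Z on the −y side, so Z = (0.000, -41.40). The virtual corner opposite G is at (66.80, -41.40). Tangency of A1 to RH means the radius LH is perpendicular to RH and tangency of A1 to KZ means the radius LK is perpendicular to KZ, with radius 4.6, so the center L sits 4.6 in from both sides at L = (62.20, -36.80). Then |GL| = |L − G| = 72.27.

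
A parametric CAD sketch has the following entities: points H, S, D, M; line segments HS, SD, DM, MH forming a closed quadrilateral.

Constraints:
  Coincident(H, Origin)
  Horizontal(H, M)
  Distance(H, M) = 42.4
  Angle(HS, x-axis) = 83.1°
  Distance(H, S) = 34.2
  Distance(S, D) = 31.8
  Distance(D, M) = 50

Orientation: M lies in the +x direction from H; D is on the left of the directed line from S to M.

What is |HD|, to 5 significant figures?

58.558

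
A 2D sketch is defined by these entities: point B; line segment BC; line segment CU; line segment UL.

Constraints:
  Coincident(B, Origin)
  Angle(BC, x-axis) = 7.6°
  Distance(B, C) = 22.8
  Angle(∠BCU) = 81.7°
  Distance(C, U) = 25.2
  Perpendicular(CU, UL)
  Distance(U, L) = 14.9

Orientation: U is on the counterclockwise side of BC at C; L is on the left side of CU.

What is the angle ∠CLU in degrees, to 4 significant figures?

59.41°

B is at the origin; BC runs at 7.6° with length 22.8, so C = 22.8·(cos 7.6°, sin 7.6°) = (22.60, 3.015). ∠BCU = 81.7°, so CU runs at 7.6° + (180° − 81.7°) = 105.9° from the x-axis; with |CU| = 25.2, U = C + 25.2·(cos 105.9°, sin 105.9°) = (15.70, 27.25). CU ⟂ UL; with |UL| = 14.9 on the left of CU, L = U + 14.9·(-0.9617, -0.2740) = (1.366, 23.17). Then cos ∠CLU = LC·LU / (|LC||LU|), giving 59.41°.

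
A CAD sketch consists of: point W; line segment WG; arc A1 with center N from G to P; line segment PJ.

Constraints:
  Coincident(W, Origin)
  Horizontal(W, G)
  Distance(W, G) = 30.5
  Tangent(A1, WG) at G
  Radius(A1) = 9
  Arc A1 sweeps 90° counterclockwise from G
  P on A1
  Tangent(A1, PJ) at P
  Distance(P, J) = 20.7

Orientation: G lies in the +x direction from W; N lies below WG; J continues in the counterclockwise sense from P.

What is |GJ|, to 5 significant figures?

31.034

On A1, G sits at bearing 90° from N; a 90° counterclockwise sweep puts P at bearing 180°, so P = N + 9.0·(cos 180°, sin 180°) = (21.500, -9.0000). The tangent condition forces NP to be normal to PJ, so PJ runs along (−sin 180°, cos 180°); with |PJ| = 20.7, J = (21.500, -29.700). Then |GJ| = |J − G| = 31.034.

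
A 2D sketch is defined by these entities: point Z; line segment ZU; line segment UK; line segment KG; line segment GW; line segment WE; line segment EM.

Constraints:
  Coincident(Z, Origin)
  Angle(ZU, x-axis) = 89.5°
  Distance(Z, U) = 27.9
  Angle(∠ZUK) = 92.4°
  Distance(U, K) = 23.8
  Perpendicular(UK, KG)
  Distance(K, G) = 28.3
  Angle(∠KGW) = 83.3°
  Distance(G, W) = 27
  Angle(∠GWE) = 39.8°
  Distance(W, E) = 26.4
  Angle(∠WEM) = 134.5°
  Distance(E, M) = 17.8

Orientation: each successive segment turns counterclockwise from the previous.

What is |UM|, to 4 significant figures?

39.28

∠GWE = 39.8° gives WE at 144.0° from the x-axis; with |WE| = 26.4, E = (-19.38, 18.15). ∠WEM = 134.5° gives EM at -170.5° from the x-axis; with |EM| = 17.8, M = (-36.93, 15.21). Then |UM| = |M − U| = 39.28.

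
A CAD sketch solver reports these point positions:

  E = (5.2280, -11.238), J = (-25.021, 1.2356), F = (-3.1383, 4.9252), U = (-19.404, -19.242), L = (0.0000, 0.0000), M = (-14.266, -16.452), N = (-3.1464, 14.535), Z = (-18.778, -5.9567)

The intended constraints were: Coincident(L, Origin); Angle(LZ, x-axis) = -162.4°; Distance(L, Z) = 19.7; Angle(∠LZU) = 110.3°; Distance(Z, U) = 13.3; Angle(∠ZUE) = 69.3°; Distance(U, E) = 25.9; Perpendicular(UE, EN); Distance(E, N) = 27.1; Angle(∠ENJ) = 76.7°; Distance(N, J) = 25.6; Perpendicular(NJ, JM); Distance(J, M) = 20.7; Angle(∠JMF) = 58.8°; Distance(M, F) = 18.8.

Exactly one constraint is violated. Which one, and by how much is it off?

Distance(M, F) = 18.8 — off by 5.30.

L = (0.00, 0.00) ✓; LZ at -162.4° ✓; |LZ| = 19.70 ✓; ∠LZU = 110.3° ✓; |ZU| = 13.30 ✓; ∠ZUE = 69.30° ✓; |UE| = 25.90 ✓; ∠(UE, EN) = 90.00° ✓; |EN| = 27.10 ✓; ∠ENJ = 76.70° ✓; |NJ| = 25.60 ✓; ∠(NJ, JM) = 90.00° ✓; |JM| = 20.70 ✓; ∠JMF = 58.80° ✓; |MF| = 24.10 ✗.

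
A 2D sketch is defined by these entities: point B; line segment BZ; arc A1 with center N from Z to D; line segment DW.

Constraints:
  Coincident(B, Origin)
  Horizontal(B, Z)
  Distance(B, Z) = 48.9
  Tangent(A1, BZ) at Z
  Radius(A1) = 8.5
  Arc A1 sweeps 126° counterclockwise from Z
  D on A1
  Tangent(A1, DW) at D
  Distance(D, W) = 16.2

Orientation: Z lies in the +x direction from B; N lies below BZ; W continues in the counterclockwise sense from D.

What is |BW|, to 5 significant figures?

58.005

On A1, Z sits at bearing 90° from N; a 126° counterclockwise sweep puts D at bearing 216°, so D = N + 8.5·(cos 216°, sin 216°) = (42.023, -13.496). Since A1 is tangent to DW there, ND ⟂ DW, so DW runs along (−sin 216°, cos 216°); with |DW| = 16.2, W = (51.545, -26.602). Then |BW| = |W − B| = 58.005.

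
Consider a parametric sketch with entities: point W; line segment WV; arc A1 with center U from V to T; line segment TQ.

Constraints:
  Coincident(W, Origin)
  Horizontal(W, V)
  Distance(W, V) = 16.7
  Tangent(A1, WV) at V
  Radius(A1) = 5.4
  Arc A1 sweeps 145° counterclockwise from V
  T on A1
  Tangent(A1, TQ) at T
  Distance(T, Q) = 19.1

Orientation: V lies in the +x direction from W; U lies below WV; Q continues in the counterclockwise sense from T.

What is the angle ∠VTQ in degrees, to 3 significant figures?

108°

On A1, V sits at bearing 90° from U; a 145° counterclockwise sweep puts T at bearing 235°, so T = U + 5.4·(cos 235°, sin 235°) = (13.6, -9.82). Since A1 is tangent to TQ there, UT ⟂ TQ, so TQ runs along (−sin 235°, cos 235°); with |TQ| = 19.1, Q = (29.2, -20.8). Then cos ∠VTQ = TV·TQ / (|TV||TQ|), giving 108°.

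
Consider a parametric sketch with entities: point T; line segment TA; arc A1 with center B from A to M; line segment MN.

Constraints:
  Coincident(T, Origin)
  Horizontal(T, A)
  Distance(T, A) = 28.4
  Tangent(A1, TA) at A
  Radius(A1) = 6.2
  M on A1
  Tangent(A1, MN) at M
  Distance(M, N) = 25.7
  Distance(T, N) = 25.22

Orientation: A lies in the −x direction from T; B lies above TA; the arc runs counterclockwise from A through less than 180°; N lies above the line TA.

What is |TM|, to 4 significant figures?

23.47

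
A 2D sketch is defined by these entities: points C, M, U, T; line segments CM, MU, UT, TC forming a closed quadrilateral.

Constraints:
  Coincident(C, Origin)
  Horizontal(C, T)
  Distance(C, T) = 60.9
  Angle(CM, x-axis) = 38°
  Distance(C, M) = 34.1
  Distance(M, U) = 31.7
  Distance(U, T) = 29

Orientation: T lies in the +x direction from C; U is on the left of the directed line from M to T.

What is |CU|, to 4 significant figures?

64.40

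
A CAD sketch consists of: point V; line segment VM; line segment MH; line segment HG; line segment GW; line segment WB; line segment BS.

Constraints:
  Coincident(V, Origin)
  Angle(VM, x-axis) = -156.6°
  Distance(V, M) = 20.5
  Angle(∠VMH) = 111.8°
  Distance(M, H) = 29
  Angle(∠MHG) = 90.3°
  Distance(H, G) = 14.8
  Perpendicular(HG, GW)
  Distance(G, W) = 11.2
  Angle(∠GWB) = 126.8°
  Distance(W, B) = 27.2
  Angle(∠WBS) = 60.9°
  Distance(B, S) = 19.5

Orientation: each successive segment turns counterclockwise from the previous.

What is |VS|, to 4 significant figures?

40.29

∠GWB = 126.8° gives WB at 144.5° from the x-axis; with |WB| = 27.2, B = (-25.61, -9.802). ∠WBS = 60.9° gives BS at -96.40° from the x-axis; with |BS| = 19.5, S = (-27.78, -29.18). Then |VS| = |S − V| = 40.29.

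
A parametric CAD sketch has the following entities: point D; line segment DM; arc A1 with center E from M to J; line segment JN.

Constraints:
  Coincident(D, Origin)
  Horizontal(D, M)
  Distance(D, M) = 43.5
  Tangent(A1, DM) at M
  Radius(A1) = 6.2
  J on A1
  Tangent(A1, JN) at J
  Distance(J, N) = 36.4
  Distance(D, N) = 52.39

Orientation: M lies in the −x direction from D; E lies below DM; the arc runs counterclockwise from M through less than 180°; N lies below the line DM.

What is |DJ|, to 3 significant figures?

49.8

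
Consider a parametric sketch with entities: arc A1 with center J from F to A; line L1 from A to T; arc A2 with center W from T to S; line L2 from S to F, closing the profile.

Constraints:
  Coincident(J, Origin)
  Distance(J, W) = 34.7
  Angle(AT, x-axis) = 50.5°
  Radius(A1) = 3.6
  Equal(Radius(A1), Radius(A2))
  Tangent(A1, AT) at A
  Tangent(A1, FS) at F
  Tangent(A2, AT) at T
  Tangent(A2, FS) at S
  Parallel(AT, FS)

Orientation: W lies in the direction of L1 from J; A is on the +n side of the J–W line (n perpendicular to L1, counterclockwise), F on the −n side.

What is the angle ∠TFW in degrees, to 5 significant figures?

5.7991°

The slot axis is L1's direction at 50.5°, so u = (cos 50.5°, sin 50.5°) = (0.63608, 0.77162) and n = (−sin 50.5°, cos 50.5°) = (-0.77162, 0.63608). J is at the origin and W lies 34.7 along u from J, so W = 34.7·u = (22.072, 26.775). Tangency of A1 to both parallel lines with radius 3.6 puts A and F at J ± 3.6·n: A = (-2.7778, 2.2899), F = (2.7778, -2.2899). Equal radii place T and S the same way about W: T = W + 3.6·n = (19.294, 29.065), S = W − 3.6·n = (24.850, 24.485). Then cos ∠TFW = FT·FW / (|FT||FW|), giving 5.7991°.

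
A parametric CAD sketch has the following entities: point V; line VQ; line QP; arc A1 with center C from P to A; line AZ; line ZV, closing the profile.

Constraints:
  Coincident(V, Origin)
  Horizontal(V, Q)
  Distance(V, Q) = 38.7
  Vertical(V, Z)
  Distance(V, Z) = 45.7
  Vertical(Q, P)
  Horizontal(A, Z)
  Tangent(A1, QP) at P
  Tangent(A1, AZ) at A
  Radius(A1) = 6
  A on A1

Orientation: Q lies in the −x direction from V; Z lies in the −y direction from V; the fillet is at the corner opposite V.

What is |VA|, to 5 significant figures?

56.194

The virtual corner opposite V is at (-38.700, -45.700). A1 meets QP tangentially, so CP is at right angles to QP and since A1 is tangent to AZ there, CA ⟂ AZ, with radius 6.0, so the center C sits 6.0 in from both sides at C = (-32.700, -39.700). That places the tangent points at P = (-38.700, -39.700) on QP and A = (-32.700, -45.700) on AZ. Then |VA| = |A − V| = 56.194.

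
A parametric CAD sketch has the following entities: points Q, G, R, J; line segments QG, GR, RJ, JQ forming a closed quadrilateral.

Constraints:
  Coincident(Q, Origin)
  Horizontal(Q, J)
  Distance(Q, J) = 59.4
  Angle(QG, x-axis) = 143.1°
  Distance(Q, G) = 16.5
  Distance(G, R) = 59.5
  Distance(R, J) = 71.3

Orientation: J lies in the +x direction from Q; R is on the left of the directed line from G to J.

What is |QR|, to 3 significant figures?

62.6

Checks: |GR| = 59.50 ✓; |RJ| = 71.30 ✓.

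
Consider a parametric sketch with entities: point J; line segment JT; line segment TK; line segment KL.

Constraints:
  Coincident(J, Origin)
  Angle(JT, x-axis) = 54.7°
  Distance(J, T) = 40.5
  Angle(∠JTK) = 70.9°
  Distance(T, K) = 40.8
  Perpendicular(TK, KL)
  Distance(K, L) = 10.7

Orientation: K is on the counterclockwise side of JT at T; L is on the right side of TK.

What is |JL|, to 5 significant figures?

56.187

J is at the origin; JT runs at 54.7° with length 40.5, so T = 40.5·(cos 54.7°, sin 54.7°) = (23.403, 33.054). ∠JTK = 70.9°, so TK runs at 54.7° + (180° − 70.9°) = 163.80° from the x-axis; with |TK| = 40.8, K = T + 40.8·(cos 163.80°, sin 163.80°) = (-15.777, 44.436). TK is perpendicular to KL; with |KL| = 10.7 on the right of TK, L = K + 10.7·(0.27899, 0.96029) = (-12.792, 54.712). Then |JL| = |L − J| = 56.187.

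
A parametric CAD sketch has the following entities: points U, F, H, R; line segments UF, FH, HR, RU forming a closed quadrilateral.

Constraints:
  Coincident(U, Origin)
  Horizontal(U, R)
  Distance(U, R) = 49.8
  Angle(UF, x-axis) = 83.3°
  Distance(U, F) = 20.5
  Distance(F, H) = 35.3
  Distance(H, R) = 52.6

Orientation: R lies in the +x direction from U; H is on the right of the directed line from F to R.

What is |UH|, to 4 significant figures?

14.82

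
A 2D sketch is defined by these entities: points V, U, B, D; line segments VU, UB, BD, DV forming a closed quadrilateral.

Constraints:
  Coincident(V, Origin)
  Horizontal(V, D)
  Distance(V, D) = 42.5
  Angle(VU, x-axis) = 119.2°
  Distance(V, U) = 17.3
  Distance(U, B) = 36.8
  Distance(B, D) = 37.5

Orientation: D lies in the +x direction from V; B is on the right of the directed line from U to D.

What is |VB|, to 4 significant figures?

19.50

Checks: |UB| = 36.80 ✓; |BD| = 37.50 ✓.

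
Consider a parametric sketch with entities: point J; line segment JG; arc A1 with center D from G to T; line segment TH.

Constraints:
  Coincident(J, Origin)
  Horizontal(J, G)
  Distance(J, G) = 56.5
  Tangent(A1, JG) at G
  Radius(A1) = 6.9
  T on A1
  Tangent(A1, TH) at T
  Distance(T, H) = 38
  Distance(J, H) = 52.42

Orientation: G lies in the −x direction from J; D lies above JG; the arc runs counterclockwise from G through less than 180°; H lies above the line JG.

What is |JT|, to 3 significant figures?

50.3

Checks: J.y = 0.00, G.y = 0.00 ✓; ∠(DG, GJ) = 90.00° ✓; |DT| = 6.900 ✓; ∠(DT, TH) = 90.00° ✓; |TH| = 38.00 ✓; |JH| = 52.42 ✓.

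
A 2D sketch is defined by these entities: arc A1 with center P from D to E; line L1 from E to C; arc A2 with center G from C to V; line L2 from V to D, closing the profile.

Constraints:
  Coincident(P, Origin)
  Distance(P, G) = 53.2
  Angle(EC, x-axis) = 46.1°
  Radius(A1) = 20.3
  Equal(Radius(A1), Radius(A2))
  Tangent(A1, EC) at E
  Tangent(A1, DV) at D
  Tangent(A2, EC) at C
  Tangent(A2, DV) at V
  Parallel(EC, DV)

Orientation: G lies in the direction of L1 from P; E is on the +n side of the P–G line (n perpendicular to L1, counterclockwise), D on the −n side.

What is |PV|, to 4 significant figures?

56.94

Tangency of A1 to both parallel lines with radius 20.3 puts E and D at P ± 20.3·n: E = (-14.63, 14.08), D = (14.63, -14.08). Equal radii place C and V the same way about G: C = G + 20.3·n = (22.26, 52.41), V = G − 20.3·n = (51.52, 24.26). Then |PV| = |V − P| = 56.94.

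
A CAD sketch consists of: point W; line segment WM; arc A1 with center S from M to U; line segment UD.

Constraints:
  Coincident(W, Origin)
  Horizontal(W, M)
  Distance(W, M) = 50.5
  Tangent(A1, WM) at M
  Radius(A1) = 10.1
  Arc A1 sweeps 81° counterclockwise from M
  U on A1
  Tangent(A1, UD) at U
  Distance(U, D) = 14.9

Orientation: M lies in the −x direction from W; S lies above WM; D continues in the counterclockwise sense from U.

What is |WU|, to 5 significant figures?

41.410

W is at the origin; WM is horizontal with |WM| = 50.5 and M on the −x side, so M = (-50.500, 0.0000). Tangency of A1 to WM means the radius SM is perpendicular to WM, so S = M + (0, 10.1) = (-50.500, 10.100). On A1, M sits at bearing -90° from S; an 81° counterclockwise sweep puts U at bearing -9°, so U = S + 10.1·(cos -9°, sin -9°) = (-40.524, 8.5200). Then |WU| = |U − W| = 41.410.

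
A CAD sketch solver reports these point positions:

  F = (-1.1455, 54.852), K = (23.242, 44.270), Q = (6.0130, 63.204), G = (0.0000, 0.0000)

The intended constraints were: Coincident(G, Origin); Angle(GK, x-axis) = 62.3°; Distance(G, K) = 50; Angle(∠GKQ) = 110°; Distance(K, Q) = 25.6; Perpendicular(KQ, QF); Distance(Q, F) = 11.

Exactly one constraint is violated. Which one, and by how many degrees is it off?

Perpendicular(KQ, QF) — off by 7.10°.

G = (0.00, 0.00) ✓; GK at 62.30° ✓; |GK| = 50.00 ✓; ∠GKQ = 110.0° ✓; |KQ| = 25.60 ✓; ∠(KQ, QF) = 97.10° ✗; |QF| = 11.00 ✓.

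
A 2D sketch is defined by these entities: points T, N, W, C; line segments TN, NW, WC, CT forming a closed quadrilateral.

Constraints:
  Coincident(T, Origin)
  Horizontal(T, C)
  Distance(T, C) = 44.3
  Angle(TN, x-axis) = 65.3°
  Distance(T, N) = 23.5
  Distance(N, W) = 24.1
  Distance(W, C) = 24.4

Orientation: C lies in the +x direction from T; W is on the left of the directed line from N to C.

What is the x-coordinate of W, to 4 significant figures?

33.91

Checks: |NW| = 24.10 ✓; |WC| = 24.40 ✓.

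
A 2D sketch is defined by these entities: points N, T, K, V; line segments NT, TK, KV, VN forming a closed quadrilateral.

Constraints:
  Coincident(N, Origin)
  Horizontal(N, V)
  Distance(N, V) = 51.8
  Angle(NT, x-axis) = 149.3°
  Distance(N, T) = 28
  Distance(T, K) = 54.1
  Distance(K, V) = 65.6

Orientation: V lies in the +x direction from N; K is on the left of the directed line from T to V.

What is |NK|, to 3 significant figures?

54.9

Checks: |TK| = 54.10 ✓; |KV| = 65.60 ✓.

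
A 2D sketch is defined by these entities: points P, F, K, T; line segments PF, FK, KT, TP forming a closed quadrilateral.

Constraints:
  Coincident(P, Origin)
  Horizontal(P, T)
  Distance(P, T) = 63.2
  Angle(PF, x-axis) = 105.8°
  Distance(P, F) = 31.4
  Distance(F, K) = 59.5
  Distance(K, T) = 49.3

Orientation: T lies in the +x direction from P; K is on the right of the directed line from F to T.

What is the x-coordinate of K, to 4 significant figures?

19.27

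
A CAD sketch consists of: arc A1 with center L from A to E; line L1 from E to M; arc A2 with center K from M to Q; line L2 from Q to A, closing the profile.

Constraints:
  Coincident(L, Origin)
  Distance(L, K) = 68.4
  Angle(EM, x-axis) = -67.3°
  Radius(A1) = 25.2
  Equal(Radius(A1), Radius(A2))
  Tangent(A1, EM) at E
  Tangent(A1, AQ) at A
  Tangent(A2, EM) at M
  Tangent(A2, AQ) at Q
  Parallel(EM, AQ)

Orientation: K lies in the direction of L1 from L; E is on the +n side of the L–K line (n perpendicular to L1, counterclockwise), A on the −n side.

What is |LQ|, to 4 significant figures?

72.89

Tangency of A1 to both parallel lines with radius 25.2 puts E and A at L ± 25.2·n: E = (23.25, 9.725), A = (-23.25, -9.725). Equal radii place M and Q the same way about K: M = K + 25.2·n = (49.64, -53.38), Q = K − 25.2·n = (3.148, -72.83). Then |LQ| = |Q − L| = 72.89.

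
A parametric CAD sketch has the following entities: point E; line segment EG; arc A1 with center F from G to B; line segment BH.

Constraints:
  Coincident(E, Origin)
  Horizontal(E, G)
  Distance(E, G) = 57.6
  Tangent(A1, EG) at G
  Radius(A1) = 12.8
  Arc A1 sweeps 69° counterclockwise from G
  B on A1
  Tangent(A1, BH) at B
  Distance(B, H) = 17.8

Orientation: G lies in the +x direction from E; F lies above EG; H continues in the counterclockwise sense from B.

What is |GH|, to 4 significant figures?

30.86

On A1, G sits at bearing -90° from F; a 69° counterclockwise sweep puts B at bearing -21°, so B = F + 12.8·(cos -21°, sin -21°) = (69.55, 8.213). A1 meets BH tangentially, so FB is at right angles to BH, so BH runs along (−sin -21°, cos -21°); with |BH| = 17.8, H = (75.93, 24.83). Then |GH| = |H − G| = 30.86.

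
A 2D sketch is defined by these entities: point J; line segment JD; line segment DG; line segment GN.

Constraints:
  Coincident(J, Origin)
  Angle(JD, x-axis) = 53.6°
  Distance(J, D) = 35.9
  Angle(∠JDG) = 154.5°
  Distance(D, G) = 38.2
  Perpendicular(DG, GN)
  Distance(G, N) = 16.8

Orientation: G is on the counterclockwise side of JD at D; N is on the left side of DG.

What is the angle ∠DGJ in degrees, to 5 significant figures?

12.348°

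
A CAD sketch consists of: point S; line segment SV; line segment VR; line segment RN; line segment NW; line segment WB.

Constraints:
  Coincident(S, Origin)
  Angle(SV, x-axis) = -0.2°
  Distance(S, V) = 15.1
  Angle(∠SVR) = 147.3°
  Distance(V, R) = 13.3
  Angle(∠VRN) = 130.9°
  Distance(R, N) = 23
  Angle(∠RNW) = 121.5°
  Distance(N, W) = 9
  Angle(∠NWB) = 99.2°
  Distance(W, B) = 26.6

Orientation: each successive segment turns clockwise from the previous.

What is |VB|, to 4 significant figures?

22.09

S is at the origin; SV runs at -0.2° with length 15.1, so V = (15.10, -0.05271). ∠SVR = 147.3° gives VR at -32.90° from the x-axis; with |VR| = 13.3, R = (26.27, -7.277). ∠VRN = 130.9° gives RN at -82.00° from the x-axis; with |RN| = 23.0, N = (29.47, -30.05). ∠RNW = 121.5° gives NW at -140.5° from the x-axis; with |NW| = 9.0, W = (22.52, -35.78). ∠NWB = 99.2° gives WB at 138.7° from the x-axis; with |WB| = 26.6, B = (2.540, -18.22). Then |VB| = |B − V| = 22.09.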